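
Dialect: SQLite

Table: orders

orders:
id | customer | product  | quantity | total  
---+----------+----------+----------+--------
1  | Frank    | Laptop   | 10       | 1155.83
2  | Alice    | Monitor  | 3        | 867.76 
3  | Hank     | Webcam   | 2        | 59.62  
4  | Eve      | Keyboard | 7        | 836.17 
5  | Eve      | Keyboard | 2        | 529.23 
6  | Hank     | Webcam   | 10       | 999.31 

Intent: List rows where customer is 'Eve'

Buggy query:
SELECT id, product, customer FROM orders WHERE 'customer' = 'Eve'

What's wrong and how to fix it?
Bug: Single quotes denote string literals in SQL; the column name is being compared as a constant string

Fix: Remove the quotes around the column name (or use double quotes for an identifier)

Corrected query:
SELECT id, product, customer FROM orders WHERE customer = 'Eve'

Result:
id | product  | customer
---+----------+---------
4  | Keyboard | Eve     
5  | Keyboard | Eve     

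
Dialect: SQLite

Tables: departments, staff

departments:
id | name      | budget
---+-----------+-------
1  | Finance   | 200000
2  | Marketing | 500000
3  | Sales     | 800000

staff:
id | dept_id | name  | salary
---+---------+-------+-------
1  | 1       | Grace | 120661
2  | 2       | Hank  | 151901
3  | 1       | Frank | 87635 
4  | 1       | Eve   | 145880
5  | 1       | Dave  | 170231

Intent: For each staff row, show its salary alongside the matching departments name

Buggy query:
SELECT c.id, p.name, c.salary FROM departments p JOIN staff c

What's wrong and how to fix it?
Bug: JOIN with no ON clause produces a cartesian product; every staff row pairs with every departments row

Fix: Specify the join condition linking the foreign key to the parent id

Corrected query:
SELECT c.id, p.name, c.salary FROM departments p JOIN staff c ON c.dept_id = p.id

Result:
id | name      | salary
---+-----------+-------
1  | Finance   | 120661
2  | Marketing | 151901
3  | Finance   | 87635 
4  | Finance   | 145880
5  | Finance   | 170231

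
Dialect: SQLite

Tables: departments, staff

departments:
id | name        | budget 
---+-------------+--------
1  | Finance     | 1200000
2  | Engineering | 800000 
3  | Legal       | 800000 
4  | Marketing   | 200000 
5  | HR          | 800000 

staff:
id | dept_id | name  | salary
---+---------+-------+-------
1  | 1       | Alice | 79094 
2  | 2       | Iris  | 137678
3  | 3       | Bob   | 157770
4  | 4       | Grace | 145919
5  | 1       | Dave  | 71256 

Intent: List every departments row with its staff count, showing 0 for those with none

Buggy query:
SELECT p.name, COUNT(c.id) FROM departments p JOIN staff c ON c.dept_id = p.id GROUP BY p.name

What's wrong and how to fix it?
Bug: INNER JOIN drops departments rows that have no matching staff rows

Fix: Switch to LEFT JOIN to retain unmatched parent rows

Corrected query:
SELECT p.name, COUNT(c.id) FROM departments p LEFT JOIN staff c ON c.dept_id = p.id GROUP BY p.name

Result:
name        | COUNT(c.id)
------------+------------
Engineering | 1          
Finance     | 2          
HR          | 0          
Legal       | 1          
Marketing   | 1          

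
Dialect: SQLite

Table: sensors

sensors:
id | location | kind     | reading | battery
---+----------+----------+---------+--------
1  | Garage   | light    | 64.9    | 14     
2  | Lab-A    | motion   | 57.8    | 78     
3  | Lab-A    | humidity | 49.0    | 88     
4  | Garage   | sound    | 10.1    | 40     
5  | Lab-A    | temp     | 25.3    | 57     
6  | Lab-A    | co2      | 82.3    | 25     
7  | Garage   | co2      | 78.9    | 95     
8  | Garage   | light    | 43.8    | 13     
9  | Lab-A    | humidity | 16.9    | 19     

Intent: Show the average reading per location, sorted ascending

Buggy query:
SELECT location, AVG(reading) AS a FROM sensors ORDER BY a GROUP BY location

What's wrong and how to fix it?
Bug: ORDER BY appears before GROUP BY; SQL clause order requires GROUP BY first

Fix: Reorder: SELECT … FROM … GROUP BY … ORDER BY …

Corrected query:
SELECT location, AVG(reading) AS a FROM sensors GROUP BY location ORDER BY a

Result:
location | a     
---------+-------
Lab-A    | 46.26 
Garage   | 49.425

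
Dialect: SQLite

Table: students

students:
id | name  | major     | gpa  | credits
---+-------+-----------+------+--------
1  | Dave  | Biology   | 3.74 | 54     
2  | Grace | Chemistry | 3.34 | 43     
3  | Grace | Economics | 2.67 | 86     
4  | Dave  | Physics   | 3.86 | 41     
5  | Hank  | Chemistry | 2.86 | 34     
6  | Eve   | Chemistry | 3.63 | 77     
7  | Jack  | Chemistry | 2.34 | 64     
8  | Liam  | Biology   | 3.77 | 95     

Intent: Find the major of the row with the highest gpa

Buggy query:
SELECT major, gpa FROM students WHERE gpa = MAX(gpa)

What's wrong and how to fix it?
Bug: WHERE is evaluated per row; an aggregate over the whole table isn't defined there

Fix: Use a subquery: WHERE gpa = (SELECT MAX(gpa) FROM students)

Corrected query:
SELECT major, gpa FROM students WHERE gpa = (SELECT MAX(gpa) FROM students)

Result:
major   | gpa 
--------+-----
Physics | 3.86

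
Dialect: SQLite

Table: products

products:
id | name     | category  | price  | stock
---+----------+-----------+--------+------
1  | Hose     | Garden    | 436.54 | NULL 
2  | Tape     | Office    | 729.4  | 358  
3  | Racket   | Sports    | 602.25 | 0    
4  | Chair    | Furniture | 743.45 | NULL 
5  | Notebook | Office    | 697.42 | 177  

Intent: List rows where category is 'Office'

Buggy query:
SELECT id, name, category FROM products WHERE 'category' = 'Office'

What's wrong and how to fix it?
Bug: Single quotes denote string literals in SQL; the column name is being compared as a constant string

Fix: Remove the quotes around the column name (or use double quotes for an identifier)

Corrected query:
SELECT id, name, category FROM products WHERE category = 'Office'

Result:
id | name     | category
---+----------+---------
2  | Tape     | Office  
5  | Notebook | Office  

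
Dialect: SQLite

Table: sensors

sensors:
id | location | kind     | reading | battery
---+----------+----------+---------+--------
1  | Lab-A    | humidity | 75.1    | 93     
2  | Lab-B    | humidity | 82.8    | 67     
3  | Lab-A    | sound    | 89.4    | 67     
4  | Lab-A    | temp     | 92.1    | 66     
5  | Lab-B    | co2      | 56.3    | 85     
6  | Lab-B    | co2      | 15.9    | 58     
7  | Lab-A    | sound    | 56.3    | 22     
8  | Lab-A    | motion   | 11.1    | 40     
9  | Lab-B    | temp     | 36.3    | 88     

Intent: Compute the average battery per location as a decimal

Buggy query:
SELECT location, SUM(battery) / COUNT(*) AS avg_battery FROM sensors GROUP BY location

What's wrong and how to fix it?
Bug: Both operands are integers, so '/' performs integer division and truncates

Fix: Multiply by 1.0 (or CAST to REAL) to force floating-point division

Corrected query:
SELECT location, SUM(battery) * 1.0 / COUNT(*) AS avg_battery FROM sensors GROUP BY location

Result:
location | avg_battery
---------+------------
Lab-A    | 57.6       
Lab-B    | 74.5       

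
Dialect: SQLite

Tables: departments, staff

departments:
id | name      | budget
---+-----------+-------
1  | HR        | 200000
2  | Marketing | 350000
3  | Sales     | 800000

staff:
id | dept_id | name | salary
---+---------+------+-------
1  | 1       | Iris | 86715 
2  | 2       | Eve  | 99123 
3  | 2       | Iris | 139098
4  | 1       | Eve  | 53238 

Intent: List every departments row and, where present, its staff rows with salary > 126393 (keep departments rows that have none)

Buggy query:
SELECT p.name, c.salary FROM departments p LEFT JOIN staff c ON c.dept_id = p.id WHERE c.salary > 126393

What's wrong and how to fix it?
Bug: Filtering c.salary in WHERE discards the NULL rows produced by LEFT JOIN, turning it into an inner join

Fix: Move the right-table condition into the ON clause so unmatched parents are kept

Corrected query:
SELECT p.name, c.salary FROM departments p LEFT JOIN staff c ON c.dept_id = p.id AND c.salary > 126393

Result:
name      | salary
----------+-------
HR        | NULL  
Marketing | 139098
Sales     | NULL  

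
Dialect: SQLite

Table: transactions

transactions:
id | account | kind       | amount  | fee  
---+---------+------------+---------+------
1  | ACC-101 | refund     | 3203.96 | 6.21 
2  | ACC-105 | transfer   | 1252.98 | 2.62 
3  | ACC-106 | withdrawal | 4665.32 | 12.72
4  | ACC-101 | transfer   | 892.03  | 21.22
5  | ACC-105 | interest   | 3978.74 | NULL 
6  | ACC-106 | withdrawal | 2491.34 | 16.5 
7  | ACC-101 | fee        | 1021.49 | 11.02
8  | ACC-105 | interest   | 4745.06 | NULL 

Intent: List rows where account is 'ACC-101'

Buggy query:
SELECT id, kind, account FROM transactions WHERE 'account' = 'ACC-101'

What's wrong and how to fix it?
Bug: 'account' in single quotes is a string literal, not the column; the comparison is literal-vs-literal and never true

Fix: Reference the column as account without single quotes

Corrected query:
SELECT id, kind, account FROM transactions WHERE account = 'ACC-101'

Result:
id | kind     | account
---+----------+--------
1  | refund   | ACC-101
4  | transfer | ACC-101
7  | fee      | ACC-101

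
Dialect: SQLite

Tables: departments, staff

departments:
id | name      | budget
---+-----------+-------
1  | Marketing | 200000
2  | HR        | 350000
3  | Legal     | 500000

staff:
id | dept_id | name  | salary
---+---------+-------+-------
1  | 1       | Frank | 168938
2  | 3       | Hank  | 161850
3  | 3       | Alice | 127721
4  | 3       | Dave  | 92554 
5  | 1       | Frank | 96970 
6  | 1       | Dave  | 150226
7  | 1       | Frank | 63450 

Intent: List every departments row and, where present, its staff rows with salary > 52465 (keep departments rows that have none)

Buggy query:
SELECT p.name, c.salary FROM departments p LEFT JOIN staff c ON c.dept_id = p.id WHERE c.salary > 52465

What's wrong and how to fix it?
Bug: A WHERE condition on the right-hand table after LEFT JOIN drops unmatched parents

Fix: Put 'c.salary > 52465' in the JOIN's ON clause instead of WHERE

Corrected query:
SELECT p.name, c.salary FROM departments p LEFT JOIN staff c ON c.dept_id = p.id AND c.salary > 52465

Result:
name      | salary
----------+-------
Marketing | 63450 
Marketing | 96970 
Marketing | 150226
Marketing | 168938
HR        | NULL  
Legal     | 92554 
Legal     | 127721
Legal     | 161850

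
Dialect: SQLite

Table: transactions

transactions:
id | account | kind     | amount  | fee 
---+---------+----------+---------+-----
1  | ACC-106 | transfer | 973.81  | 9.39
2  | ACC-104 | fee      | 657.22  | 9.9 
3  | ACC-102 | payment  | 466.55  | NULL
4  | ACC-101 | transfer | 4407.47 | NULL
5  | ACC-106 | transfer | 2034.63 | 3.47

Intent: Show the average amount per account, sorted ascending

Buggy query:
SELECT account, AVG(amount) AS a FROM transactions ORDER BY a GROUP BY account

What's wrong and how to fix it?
Bug: GROUP BY must precede ORDER BY

Fix: Reorder: SELECT … FROM … GROUP BY … ORDER BY …

Corrected query:
SELECT account, AVG(amount) AS a FROM transactions GROUP BY account ORDER BY a

Result:
account | a      
--------+--------
ACC-102 | 466.55 
ACC-104 | 657.22 
ACC-106 | 1504.22
ACC-101 | 4407.47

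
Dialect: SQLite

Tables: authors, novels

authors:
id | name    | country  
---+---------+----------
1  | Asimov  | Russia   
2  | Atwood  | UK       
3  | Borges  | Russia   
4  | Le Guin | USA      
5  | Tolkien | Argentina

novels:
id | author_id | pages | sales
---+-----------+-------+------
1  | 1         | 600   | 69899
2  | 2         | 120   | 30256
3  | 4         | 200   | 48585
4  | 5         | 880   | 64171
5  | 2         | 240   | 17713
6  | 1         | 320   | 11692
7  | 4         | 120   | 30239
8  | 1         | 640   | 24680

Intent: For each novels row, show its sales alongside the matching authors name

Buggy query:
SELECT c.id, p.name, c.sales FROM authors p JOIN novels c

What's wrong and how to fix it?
Bug: Missing join condition: each novels row is matched to all authors rows instead of just its own

Fix: Add ON c.author_id = p.id to the JOIN

Corrected query:
SELECT c.id, p.name, c.sales FROM authors p JOIN novels c ON c.author_id = p.id

Result:
id | name    | sales
---+---------+------
1  | Asimov  | 69899
2  | Atwood  | 30256
3  | Le Guin | 48585
4  | Tolkien | 64171
5  | Atwood  | 17713
6  | Asimov  | 11692
7  | Le Guin | 30239
8  | Asimov  | 24680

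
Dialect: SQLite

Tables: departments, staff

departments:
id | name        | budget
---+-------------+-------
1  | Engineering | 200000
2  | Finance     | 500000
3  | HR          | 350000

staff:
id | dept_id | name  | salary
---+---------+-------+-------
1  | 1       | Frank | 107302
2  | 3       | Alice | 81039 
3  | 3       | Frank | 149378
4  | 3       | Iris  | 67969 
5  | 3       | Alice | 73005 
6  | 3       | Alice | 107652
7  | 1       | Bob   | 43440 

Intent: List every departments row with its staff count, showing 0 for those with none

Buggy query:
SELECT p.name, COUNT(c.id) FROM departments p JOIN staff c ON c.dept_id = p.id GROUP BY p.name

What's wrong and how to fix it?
Bug: INNER JOIN drops departments rows that have no matching staff rows

Fix: Use LEFT JOIN so parents without children still appear (COUNT(c.id) gives 0)

Corrected query:
SELECT p.name, COUNT(c.id) FROM departments p LEFT JOIN staff c ON c.dept_id = p.id GROUP BY p.name

Result:
name        | COUNT(c.id)
------------+------------
Engineering | 2          
Finance     | 0          
HR          | 5          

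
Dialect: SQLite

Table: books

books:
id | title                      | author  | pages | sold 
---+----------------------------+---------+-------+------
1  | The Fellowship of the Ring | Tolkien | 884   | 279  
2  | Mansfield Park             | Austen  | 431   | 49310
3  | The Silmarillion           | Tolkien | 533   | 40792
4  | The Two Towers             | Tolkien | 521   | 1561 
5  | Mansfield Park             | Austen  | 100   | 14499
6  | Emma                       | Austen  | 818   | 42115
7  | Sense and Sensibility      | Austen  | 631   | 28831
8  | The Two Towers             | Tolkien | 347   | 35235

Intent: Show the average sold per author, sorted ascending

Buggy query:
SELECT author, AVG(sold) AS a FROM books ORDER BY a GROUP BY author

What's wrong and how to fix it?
Bug: ORDER BY appears before GROUP BY; SQL clause order requires GROUP BY first

Fix: Reorder: SELECT … FROM … GROUP BY … ORDER BY …

Corrected query:
SELECT author, AVG(sold) AS a FROM books GROUP BY author ORDER BY a

Result:
author  | a       
--------+---------
Tolkien | 19466.75
Austen  | 33688.75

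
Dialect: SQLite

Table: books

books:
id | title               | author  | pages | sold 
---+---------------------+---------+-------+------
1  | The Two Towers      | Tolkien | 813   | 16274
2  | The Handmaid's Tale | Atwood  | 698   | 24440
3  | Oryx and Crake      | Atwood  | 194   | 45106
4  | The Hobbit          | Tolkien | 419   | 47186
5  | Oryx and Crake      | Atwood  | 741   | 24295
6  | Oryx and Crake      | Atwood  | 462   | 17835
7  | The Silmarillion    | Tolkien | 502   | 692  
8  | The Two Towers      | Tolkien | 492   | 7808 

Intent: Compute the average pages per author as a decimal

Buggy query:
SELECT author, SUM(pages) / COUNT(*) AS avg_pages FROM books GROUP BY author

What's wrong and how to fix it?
Bug: Both operands are integers, so '/' performs integer division and truncates

Fix: Cast one side to REAL so the division keeps the fractional part

Corrected query:
SELECT author, SUM(pages) * 1.0 / COUNT(*) AS avg_pages FROM books GROUP BY author

Result:
author  | avg_pages
--------+----------
Atwood  | 523.75   
Tolkien | 556.5    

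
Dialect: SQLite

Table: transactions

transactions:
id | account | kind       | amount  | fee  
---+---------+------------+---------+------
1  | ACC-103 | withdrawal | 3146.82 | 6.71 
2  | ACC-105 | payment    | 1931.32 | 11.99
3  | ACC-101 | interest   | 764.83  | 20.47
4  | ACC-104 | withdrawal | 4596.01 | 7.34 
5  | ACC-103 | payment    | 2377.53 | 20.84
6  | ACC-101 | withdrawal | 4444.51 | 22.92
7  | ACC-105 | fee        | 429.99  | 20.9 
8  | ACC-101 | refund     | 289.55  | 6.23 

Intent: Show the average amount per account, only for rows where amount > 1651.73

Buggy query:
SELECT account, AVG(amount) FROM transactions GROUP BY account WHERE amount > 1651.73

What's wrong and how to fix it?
Bug: WHERE cannot follow GROUP BY

Fix: Move the WHERE clause before GROUP BY

Corrected query:
SELECT account, AVG(amount) FROM transactions WHERE amount > 1651.73 GROUP BY account

Result:
account | AVG(amount)
--------+------------
ACC-101 | 4444.51    
ACC-103 | 2762.175   
ACC-104 | 4596.01    
ACC-105 | 1931.32    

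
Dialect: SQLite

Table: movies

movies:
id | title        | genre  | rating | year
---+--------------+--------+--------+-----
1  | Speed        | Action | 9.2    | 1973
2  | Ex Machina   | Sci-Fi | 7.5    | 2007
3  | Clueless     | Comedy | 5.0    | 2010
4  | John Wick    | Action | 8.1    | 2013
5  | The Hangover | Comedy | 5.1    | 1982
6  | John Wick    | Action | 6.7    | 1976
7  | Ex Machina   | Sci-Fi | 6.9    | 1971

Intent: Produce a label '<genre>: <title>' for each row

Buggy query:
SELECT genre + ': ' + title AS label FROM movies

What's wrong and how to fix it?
Bug: '+' is numeric addition; on text columns SQLite converts them to 0 instead of concatenating

Fix: Use the || operator for string concatenation

Corrected query:
SELECT genre || ': ' || title AS label FROM movies

Result:
label               
--------------------
Action: Speed       
Sci-Fi: Ex Machina  
Comedy: Clueless    
Action: John Wick   
Comedy: The Hangover
Action: John Wick   
Sci-Fi: Ex Machina  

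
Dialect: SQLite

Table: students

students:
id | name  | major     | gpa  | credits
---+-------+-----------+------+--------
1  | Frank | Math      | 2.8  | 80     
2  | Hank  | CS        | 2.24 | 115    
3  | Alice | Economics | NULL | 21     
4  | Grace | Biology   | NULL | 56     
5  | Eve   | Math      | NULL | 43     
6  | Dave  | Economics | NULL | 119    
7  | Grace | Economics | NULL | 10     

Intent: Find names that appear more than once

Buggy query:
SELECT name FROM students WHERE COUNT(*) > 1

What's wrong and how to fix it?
Bug: WHERE can't reference COUNT(*); aggregates are computed after WHERE

Fix: Group first, then use HAVING for the count condition

Corrected query:
SELECT name FROM students GROUP BY name HAVING COUNT(*) > 1

Result:
name 
-----
Grace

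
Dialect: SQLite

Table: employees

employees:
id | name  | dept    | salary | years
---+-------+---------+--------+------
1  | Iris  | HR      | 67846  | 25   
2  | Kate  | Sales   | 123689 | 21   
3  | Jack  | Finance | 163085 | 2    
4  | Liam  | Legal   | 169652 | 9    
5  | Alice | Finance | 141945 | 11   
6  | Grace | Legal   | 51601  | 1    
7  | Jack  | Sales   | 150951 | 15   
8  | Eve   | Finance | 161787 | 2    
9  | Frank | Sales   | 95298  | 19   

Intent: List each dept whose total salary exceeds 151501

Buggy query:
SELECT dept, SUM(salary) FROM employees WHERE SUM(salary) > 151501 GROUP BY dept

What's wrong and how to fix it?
Bug: Aggregate functions cannot appear in a WHERE clause

Fix: Use HAVING (which filters groups after aggregation) instead of WHERE

Corrected query:
SELECT dept, SUM(salary) FROM employees GROUP BY dept HAVING SUM(salary) > 151501

Result:
dept    | SUM(salary)
--------+------------
Finance | 466817     
Legal   | 221253     
Sales   | 369938     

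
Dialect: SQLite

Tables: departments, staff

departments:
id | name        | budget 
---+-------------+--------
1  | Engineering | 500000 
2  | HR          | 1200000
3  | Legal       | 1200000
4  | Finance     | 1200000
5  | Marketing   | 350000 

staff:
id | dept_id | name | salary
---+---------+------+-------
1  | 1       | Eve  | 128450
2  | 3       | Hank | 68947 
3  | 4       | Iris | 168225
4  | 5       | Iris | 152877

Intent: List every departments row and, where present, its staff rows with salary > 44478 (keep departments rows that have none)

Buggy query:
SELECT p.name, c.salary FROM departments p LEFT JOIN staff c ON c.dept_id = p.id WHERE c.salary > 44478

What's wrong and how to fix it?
Bug: Filtering c.salary in WHERE discards the NULL rows produced by LEFT JOIN, turning it into an inner join

Fix: Put 'c.salary > 44478' in the JOIN's ON clause instead of WHERE

Corrected query:
SELECT p.name, c.salary FROM departments p LEFT JOIN staff c ON c.dept_id = p.id AND c.salary > 44478

Result:
name        | salary
------------+-------
Engineering | 128450
HR          | NULL  
Legal       | 68947 
Finance     | 168225
Marketing   | 152877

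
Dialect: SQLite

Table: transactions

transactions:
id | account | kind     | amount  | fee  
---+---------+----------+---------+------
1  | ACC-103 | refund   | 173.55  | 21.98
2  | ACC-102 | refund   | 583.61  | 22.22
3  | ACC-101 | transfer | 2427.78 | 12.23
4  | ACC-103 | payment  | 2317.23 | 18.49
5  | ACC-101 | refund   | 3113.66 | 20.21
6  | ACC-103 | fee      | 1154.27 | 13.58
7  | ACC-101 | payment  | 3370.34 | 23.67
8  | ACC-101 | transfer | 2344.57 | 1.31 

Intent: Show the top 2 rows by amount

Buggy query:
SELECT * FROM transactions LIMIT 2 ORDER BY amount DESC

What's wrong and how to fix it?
Bug: ORDER BY cannot follow LIMIT; LIMIT is the final clause

Fix: Sort with ORDER BY, then apply LIMIT

Corrected query:
SELECT * FROM transactions ORDER BY amount DESC LIMIT 2

Result:
id | account | kind    | amount  | fee  
---+---------+---------+---------+------
7  | ACC-101 | payment | 3370.34 | 23.67
5  | ACC-101 | refund  | 3113.66 | 20.21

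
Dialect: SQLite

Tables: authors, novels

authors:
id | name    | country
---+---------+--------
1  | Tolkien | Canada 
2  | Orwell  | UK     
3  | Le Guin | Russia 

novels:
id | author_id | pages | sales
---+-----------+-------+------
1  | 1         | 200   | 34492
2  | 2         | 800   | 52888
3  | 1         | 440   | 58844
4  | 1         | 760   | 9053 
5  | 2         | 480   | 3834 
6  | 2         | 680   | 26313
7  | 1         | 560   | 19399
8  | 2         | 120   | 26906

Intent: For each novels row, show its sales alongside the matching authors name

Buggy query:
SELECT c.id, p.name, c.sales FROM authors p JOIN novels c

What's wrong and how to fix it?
Bug: Missing join condition: each novels row is matched to all authors rows instead of just its own

Fix: Specify the join condition linking the foreign key to the parent id

Corrected query:
SELECT c.id, p.name, c.sales FROM authors p JOIN novels c ON c.author_id = p.id

Result:
id | name    | sales
---+---------+------
1  | Tolkien | 34492
2  | Orwell  | 52888
3  | Tolkien | 58844
4  | Tolkien | 9053 
5  | Orwell  | 3834 
6  | Orwell  | 26313
7  | Tolkien | 19399
8  | Orwell  | 26906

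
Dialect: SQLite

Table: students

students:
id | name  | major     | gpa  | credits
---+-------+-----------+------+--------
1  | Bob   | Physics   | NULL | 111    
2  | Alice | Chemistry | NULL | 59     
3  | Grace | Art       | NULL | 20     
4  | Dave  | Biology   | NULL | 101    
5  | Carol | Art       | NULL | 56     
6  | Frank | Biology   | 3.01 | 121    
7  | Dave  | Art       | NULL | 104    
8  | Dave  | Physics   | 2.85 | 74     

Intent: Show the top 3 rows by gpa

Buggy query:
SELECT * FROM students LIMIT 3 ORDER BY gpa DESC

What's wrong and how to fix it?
Bug: ORDER BY cannot follow LIMIT; LIMIT is the final clause

Fix: Sort with ORDER BY, then apply LIMIT

Corrected query:
SELECT * FROM students ORDER BY gpa DESC LIMIT 3

Result:
id | name  | major   | gpa  | credits
---+-------+---------+------+--------
6  | Frank | Biology | 3.01 | 121    
8  | Dave  | Physics | 2.85 | 74     
1  | Bob   | Physics | NULL | 111    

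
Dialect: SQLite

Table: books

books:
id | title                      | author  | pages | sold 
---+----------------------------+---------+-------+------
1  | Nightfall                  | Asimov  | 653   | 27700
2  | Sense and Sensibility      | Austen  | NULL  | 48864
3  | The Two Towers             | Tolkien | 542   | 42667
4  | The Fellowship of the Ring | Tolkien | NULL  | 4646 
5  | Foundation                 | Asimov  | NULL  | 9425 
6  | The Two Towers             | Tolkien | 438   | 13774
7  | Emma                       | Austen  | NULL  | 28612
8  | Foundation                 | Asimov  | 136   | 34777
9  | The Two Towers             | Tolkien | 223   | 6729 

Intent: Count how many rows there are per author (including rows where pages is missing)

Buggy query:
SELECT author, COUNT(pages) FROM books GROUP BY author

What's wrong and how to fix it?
Bug: COUNT(column) counts non-NULL values only; rows with NULL pages aren't counted

Fix: Replace COUNT(pages) with COUNT(*)

Corrected query:
SELECT author, COUNT(*) FROM books GROUP BY author

Result:
author  | COUNT(*)
--------+---------
Asimov  | 3       
Austen  | 2       
Tolkien | 4       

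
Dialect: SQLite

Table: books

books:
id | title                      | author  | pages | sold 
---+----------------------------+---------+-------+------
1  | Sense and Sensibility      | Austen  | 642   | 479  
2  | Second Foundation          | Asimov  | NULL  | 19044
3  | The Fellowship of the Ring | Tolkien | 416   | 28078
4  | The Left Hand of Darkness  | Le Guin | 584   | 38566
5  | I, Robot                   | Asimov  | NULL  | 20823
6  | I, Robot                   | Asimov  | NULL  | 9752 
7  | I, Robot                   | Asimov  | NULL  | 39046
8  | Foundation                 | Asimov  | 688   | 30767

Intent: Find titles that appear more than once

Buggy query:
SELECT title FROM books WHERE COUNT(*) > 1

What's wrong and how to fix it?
Bug: WHERE can't reference COUNT(*); aggregates are computed after WHERE

Fix: GROUP BY title, then filter groups with HAVING COUNT(*) > 1

Corrected query:
SELECT title FROM books GROUP BY title HAVING COUNT(*) > 1

Result:
title   
--------
I, Robot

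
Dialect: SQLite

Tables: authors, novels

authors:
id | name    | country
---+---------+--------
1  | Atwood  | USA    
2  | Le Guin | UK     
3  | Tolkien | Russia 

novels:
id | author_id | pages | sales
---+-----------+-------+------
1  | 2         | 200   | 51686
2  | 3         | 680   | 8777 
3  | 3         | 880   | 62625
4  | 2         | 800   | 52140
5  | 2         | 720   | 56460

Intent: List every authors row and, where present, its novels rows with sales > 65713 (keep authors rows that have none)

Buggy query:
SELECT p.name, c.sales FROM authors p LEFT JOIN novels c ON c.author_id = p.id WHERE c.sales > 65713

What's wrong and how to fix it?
Bug: Filtering c.sales in WHERE discards the NULL rows produced by LEFT JOIN, turning it into an inner join

Fix: Move the right-table condition into the ON clause so unmatched parents are kept

Corrected query:
SELECT p.name, c.sales FROM authors p LEFT JOIN novels c ON c.author_id = p.id AND c.sales > 65713

Result:
name    | sales
--------+------
Atwood  | NULL 
Le Guin | NULL 
Tolkien | NULL 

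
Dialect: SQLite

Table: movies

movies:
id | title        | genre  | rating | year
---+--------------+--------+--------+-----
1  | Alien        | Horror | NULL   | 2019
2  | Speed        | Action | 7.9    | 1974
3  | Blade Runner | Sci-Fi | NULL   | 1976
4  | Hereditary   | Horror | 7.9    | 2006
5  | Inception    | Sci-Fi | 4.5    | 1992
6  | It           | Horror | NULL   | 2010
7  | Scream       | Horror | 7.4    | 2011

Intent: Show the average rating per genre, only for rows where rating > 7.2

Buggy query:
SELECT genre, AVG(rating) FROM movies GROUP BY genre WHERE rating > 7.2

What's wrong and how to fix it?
Bug: Row-level WHERE must come before GROUP BY in the clause order

Fix: Move the WHERE clause before GROUP BY

Corrected query:
SELECT genre, AVG(rating) FROM movies WHERE rating > 7.2 GROUP BY genre

Result:
genre  | AVG(rating)
-------+------------
Action | 7.9        
Horror | 7.65       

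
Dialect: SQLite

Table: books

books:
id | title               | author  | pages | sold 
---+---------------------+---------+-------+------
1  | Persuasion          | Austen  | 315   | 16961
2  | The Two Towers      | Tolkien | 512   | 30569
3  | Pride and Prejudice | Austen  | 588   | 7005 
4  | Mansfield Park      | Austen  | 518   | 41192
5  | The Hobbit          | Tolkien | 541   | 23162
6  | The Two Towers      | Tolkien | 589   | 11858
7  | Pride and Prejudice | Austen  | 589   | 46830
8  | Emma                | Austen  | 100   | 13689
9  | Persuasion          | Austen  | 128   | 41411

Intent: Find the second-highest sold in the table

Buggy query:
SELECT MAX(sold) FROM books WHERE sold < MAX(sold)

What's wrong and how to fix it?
Bug: The inner MAX is an aggregate inside WHERE, which is not allowed

Fix: Compute the overall MAX in a subquery, then take MAX of rows below it

Corrected query:
SELECT MAX(sold) FROM books WHERE sold < (SELECT MAX(sold) FROM books)

Result:
MAX(sold)
---------
41411    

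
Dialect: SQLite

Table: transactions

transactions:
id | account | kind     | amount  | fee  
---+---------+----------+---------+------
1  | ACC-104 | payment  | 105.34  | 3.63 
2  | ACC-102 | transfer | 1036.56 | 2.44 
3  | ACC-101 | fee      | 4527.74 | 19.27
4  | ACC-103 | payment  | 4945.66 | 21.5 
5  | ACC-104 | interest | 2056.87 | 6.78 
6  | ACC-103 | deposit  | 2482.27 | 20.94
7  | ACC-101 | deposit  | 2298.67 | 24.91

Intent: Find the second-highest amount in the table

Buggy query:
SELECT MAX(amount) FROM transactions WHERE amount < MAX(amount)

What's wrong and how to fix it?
Bug: The inner MAX is an aggregate inside WHERE, which is not allowed

Fix: Compute the overall MAX in a subquery, then take MAX of rows below it

Corrected query:
SELECT MAX(amount) FROM transactions WHERE amount < (SELECT MAX(amount) FROM transactions)

Result:
MAX(amount)
-----------
4527.74    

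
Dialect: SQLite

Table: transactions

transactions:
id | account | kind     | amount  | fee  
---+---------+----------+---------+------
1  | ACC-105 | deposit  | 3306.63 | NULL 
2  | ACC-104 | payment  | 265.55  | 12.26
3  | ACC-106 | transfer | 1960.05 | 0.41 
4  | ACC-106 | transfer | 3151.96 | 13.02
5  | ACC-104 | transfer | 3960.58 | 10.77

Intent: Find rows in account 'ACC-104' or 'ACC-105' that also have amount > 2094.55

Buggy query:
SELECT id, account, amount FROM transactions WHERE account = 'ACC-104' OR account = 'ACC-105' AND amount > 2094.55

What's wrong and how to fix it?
Bug: Without parentheses, AND is evaluated before OR, so the amount filter only applies to the 'ACC-105' branch

Fix: Add parentheses around the OR so the AND applies to both alternatives

Corrected query:
SELECT id, account, amount FROM transactions WHERE (account = 'ACC-104' OR account = 'ACC-105') AND amount > 2094.55

Result:
id | account | amount 
---+---------+--------
1  | ACC-105 | 3306.63
5  | ACC-104 | 3960.58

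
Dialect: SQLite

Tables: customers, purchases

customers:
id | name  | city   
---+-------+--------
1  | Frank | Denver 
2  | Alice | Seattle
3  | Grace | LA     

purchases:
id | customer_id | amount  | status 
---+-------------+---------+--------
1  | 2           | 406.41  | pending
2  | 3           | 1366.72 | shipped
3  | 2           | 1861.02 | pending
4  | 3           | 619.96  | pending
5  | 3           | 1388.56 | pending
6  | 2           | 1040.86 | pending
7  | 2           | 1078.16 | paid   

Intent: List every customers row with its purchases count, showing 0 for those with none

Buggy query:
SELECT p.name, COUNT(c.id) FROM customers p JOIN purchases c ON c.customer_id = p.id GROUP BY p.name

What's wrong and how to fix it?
Bug: INNER JOIN drops customers rows that have no matching purchases rows

Fix: Switch to LEFT JOIN to retain unmatched parent rows

Corrected query:
SELECT p.name, COUNT(c.id) FROM customers p LEFT JOIN purchases c ON c.customer_id = p.id GROUP BY p.name

Result:
name  | COUNT(c.id)
------+------------
Alice | 4          
Frank | 0          
Grace | 3          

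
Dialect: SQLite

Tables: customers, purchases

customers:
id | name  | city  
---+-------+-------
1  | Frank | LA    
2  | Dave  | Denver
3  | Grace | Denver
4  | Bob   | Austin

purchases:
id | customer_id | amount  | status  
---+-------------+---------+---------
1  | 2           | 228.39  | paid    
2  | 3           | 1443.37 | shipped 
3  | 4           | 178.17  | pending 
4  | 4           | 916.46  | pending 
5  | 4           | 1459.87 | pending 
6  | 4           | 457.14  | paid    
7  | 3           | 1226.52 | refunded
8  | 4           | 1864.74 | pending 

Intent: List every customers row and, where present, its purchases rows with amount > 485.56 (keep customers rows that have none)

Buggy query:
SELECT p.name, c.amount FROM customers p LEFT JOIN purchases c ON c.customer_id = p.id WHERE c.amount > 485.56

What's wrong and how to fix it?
Bug: A WHERE condition on the right-hand table after LEFT JOIN drops unmatched parents

Fix: Move the right-table condition into the ON clause so unmatched parents are kept

Corrected query:
SELECT p.name, c.amount FROM customers p LEFT JOIN purchases c ON c.customer_id = p.id AND c.amount > 485.56

Result:
name  | amount 
------+--------
Frank | NULL   
Dave  | NULL   
Grace | 1226.52
Grace | 1443.37
Bob   | 916.46 
Bob   | 1459.87
Bob   | 1864.74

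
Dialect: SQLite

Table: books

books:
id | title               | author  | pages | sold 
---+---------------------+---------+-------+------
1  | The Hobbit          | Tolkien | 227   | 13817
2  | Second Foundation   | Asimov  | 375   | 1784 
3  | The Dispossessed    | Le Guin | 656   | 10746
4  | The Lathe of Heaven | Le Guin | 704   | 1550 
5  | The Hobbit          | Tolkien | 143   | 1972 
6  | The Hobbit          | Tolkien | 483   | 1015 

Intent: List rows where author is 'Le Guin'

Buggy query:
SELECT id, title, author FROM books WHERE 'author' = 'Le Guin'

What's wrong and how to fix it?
Bug: 'author' in single quotes is a string literal, not the column; the comparison is literal-vs-literal and never true

Fix: Reference the column as author without single quotes

Corrected query:
SELECT id, title, author FROM books WHERE author = 'Le Guin'

Result:
id | title               | author 
---+---------------------+--------
3  | The Dispossessed    | Le Guin
4  | The Lathe of Heaven | Le Guin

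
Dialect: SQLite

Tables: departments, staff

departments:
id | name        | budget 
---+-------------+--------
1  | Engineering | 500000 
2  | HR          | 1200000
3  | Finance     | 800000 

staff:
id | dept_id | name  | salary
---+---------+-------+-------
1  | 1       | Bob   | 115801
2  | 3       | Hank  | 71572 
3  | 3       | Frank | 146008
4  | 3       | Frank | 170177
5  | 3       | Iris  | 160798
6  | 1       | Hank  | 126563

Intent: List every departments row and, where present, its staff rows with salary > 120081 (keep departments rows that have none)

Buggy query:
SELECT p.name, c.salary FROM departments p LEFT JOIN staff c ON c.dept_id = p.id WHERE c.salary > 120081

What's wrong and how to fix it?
Bug: A WHERE condition on the right-hand table after LEFT JOIN drops unmatched parents

Fix: Move the right-table condition into the ON clause so unmatched parents are kept

Corrected query:
SELECT p.name, c.salary FROM departments p LEFT JOIN staff c ON c.dept_id = p.id AND c.salary > 120081

Result:
name        | salary
------------+-------
Engineering | 126563
HR          | NULL  
Finance     | 146008
Finance     | 160798
Finance     | 170177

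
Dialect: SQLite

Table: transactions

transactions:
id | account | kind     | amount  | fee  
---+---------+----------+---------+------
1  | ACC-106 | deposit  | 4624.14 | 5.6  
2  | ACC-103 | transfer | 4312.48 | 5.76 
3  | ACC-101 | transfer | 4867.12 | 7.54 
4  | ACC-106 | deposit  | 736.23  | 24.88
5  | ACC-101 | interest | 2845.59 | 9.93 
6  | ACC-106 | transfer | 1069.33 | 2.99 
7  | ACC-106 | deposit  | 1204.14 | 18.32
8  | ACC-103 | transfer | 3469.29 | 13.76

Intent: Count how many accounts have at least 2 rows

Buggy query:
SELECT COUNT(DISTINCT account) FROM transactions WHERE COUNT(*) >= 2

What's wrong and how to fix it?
Bug: COUNT(*) cannot appear in WHERE; the per-group count doesn't exist yet

Fix: Use a subquery that GROUPs and filters with HAVING, then count its rows

Corrected query:
SELECT COUNT(*) FROM (SELECT account FROM transactions GROUP BY account HAVING COUNT(*) >= 2)

Result:
COUNT(*)
--------
3       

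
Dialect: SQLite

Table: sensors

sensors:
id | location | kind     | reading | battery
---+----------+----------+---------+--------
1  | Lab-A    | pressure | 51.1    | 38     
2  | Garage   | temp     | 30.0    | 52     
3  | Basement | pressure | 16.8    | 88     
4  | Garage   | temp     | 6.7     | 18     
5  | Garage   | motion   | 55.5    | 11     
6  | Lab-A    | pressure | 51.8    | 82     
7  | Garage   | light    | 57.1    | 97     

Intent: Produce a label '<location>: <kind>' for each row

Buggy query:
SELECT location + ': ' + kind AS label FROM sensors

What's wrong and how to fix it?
Bug: '+' is numeric addition; on text columns SQLite converts them to 0 instead of concatenating

Fix: Replace + with || to concatenate text

Corrected query:
SELECT location || ': ' || kind AS label FROM sensors

Result:
label             
------------------
Lab-A: pressure   
Garage: temp      
Basement: pressure
Garage: temp      
Garage: motion    
Lab-A: pressure   
Garage: light     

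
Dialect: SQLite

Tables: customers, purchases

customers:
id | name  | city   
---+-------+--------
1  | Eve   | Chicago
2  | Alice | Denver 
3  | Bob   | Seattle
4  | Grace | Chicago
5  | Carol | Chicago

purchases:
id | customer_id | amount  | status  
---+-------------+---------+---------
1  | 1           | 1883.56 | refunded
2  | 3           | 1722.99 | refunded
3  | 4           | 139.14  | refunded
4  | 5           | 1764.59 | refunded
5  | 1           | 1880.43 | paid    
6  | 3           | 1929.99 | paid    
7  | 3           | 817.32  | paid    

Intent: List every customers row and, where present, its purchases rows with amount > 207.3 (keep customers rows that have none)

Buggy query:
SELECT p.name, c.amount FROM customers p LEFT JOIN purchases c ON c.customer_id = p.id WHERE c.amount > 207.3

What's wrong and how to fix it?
Bug: Filtering c.amount in WHERE discards the NULL rows produced by LEFT JOIN, turning it into an inner join

Fix: Move the right-table condition into the ON clause so unmatched parents are kept

Corrected query:
SELECT p.name, c.amount FROM customers p LEFT JOIN purchases c ON c.customer_id = p.id AND c.amount > 207.3

Result:
name  | amount 
------+--------
Eve   | 1880.43
Eve   | 1883.56
Alice | NULL   
Bob   | 817.32 
Bob   | 1722.99
Bob   | 1929.99
Grace | NULL   
Carol | 1764.59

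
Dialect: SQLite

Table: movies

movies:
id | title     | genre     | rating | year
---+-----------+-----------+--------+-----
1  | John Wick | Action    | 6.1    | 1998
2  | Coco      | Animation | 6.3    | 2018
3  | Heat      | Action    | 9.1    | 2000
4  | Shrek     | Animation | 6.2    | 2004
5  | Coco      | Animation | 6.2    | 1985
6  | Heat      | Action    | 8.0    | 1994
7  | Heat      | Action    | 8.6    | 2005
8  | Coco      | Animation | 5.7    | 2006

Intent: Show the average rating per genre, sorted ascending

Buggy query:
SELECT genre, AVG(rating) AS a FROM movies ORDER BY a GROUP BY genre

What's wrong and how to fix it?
Bug: GROUP BY must precede ORDER BY

Fix: Reorder: SELECT … FROM … GROUP BY … ORDER BY …

Corrected query:
SELECT genre, AVG(rating) AS a FROM movies GROUP BY genre ORDER BY a

Result:
genre     | a   
----------+-----
Animation | 6.1 
Action    | 7.95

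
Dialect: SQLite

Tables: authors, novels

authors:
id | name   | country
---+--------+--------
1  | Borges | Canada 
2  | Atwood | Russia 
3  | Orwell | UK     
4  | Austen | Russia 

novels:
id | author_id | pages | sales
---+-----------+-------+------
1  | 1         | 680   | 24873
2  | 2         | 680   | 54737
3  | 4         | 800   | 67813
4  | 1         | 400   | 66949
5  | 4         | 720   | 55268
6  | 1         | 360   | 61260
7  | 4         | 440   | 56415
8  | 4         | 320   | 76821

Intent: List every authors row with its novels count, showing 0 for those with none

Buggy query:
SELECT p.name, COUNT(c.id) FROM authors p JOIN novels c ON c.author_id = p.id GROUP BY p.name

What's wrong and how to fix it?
Bug: An inner join excludes parents with zero children

Fix: Use LEFT JOIN so parents without children still appear (COUNT(c.id) gives 0)

Corrected query:
SELECT p.name, COUNT(c.id) FROM authors p LEFT JOIN novels c ON c.author_id = p.id GROUP BY p.name

Result:
name   | COUNT(c.id)
-------+------------
Atwood | 1          
Austen | 4          
Borges | 3          
Orwell | 0          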